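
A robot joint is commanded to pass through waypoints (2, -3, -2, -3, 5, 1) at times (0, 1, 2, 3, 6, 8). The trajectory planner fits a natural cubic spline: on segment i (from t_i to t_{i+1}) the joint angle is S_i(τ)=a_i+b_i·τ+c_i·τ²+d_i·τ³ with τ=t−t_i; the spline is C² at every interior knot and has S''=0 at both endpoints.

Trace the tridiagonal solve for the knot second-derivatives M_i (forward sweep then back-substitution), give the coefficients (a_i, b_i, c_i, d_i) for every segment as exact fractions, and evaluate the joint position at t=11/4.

  seg 0: a=2 b=-4177/615 c=0 d=1102/615
  seg 1: a=-3 b=-871/615 c=1102/205 d=-364/123
  seg 2: a=-2 b=281/615 c=-718/205 d=1258/615
  seg 3: a=-3 b=-253/615 c=108/41 d=-989/1845
  seg 4: a=5 b=566/615 c=-449/205 d=449/1230
S(11/4) = -3627/1312

Δ: Δ0=-5, Δ1=1, Δ2=-1, Δ3=8/3, Δ4=-2
row 1: diag=4, rhs=36; c'=1/4, d'=9
row 2: denom=4−1·1/4=15/4; d'=(-12−1·9)/(15/4)=-28/5
row 3: denom=8−1·4/15=116/15; d'=(22−1·-28/5)/(116/15)=207/58
row 4: denom=10−3·45/116=1025/116; d'=(-28−3·207/58)/(1025/116)=-898/205
back: M4=-898/205
back: M3=207/58−45/116·-898/205=216/41
back: M2=-28/5−4/15·216/41=-1436/205
back: M1=9−1/4·-1436/205=2204/205
M: M0=0, M1=2204/205, M2=-1436/205, M3=216/41, M4=-898/205, M5=0
seg 0: a=2, c=M0/2=0, d=(M1−M0)/(6·1)=1102/615, b=Δ0−h0·(2M0+M1)/6=-4177/615
seg 1: a=-3, c=M1/2=1102/205, d=(M2−M1)/(6·1)=-364/123, b=Δ1−h1·(2M1+M2)/6=-871/615
seg 2: a=-2, c=M2/2=-718/205, d=(M3−M2)/(6·1)=1258/615, b=Δ2−h2·(2M2+M3)/6=281/615
seg 3: a=-3, c=M3/2=108/41, d=(M4−M3)/(6·3)=-989/1845, b=Δ3−h3·(2M3+M4)/6=-253/615
seg 4: a=5, c=M4/2=-449/205, d=(M5−M4)/(6·2)=449/1230, b=Δ4−h4·(2M4+M5)/6=566/615
t_q=11/4 → seg 2, τ=3/4; S=-2+281/615·τ+-718/205·τ²+1258/615·τ³=-3627/1312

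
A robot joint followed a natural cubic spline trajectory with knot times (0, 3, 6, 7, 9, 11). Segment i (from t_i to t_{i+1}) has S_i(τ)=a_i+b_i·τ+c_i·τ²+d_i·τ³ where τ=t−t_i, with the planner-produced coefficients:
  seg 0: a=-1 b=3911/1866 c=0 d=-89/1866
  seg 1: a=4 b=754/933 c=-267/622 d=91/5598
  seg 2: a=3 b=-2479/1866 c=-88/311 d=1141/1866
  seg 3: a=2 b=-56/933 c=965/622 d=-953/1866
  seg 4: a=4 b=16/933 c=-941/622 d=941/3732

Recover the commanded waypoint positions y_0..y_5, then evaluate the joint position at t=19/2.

y_0 = S_0(0) = a_0 = -1
y_1 = S_1(0) = a_1 = 4
y_2 = S_2(0) = a_2 = 3
y_3 = S_3(0) = a_3 = 2
y_4 = S_4(0) = a_4 = 4
y_5 = S_4(2) = 0
t_q=19/2 is in segment 4 (τ=1/2); S_4(τ)=36443/9952

y_0=-1 y_1=4 y_2=3 y_3=2 y_4=4 y_5=0
S(19/2) = 36443/9952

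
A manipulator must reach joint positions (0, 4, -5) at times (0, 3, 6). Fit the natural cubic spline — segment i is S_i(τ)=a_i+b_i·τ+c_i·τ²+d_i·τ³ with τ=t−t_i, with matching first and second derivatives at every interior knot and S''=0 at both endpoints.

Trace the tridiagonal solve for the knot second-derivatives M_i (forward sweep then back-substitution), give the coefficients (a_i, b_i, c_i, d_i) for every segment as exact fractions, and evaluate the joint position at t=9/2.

  seg 0: a=0 b=29/12 c=0 d=-13/108
  seg 1: a=4 b=-5/6 c=-13/12 d=13/108
S(9/2) = 23/32

Δ: Δ0=4/3, Δ1=-3
row 1: diag=12, rhs=-26; c'=1/4, d'=-13/6
back: M1=-13/6
M: M0=0, M1=-13/6, M2=0
seg 0: a=0, c=M0/2=0, d=(M1−M0)/(6·3)=-13/108, b=Δ0−h0·(2M0+M1)/6=29/12
seg 1: a=4, c=M1/2=-13/12, d=(M2−M1)/(6·3)=13/108, b=Δ1−h1·(2M1+M2)/6=-5/6
t_q=9/2 → seg 1, τ=3/2; S=4+-5/6·τ+-13/12·τ²+13/108·τ³=23/32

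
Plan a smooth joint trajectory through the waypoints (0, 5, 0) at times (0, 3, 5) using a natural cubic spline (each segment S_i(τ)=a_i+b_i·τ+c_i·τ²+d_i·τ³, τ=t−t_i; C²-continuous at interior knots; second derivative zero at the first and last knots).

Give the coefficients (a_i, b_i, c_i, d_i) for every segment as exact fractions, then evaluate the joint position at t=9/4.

Δ: Δ0=5/3, Δ1=-5/2
row 1: diag=10, rhs=-25; c'=1/5, d'=-5/2
back: M1=-5/2
M: M0=0, M1=-5/2, M2=0
seg 0: a=0, c=M0/2=0, d=(M1−M0)/(6·3)=-5/36, b=Δ0−h0·(2M0+M1)/6=35/12
seg 1: a=5, c=M1/2=-5/4, d=(M2−M1)/(6·2)=5/24, b=Δ1−h1·(2M1+M2)/6=-5/6
t_q=9/4 → seg 0, τ=9/4; S=0+35/12·τ+0·τ²+-5/36·τ³=1275/256

  seg 0: a=0 b=35/12 c=0 d=-5/36
  seg 1: a=5 b=-5/6 c=-5/4 d=5/24
S(9/4) = 1275/256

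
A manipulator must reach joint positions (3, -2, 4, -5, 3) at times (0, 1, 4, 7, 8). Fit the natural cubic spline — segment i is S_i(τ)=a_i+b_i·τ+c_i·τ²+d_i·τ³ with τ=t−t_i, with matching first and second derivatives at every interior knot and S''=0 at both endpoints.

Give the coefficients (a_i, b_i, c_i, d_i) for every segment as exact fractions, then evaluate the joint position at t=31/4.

Δ: Δ0=-5, Δ1=2, Δ2=-3, Δ3=8
row 1: diag=8, rhs=42; c'=3/8, d'=21/4
row 2: denom=12−3·3/8=87/8; d'=(-30−3·21/4)/(87/8)=-122/29
row 3: denom=8−3·8/29=208/29; d'=(66−3·-122/29)/(208/29)=285/26
back: M3=285/26
back: M2=-122/29−8/29·285/26=-94/13
back: M1=21/4−3/8·-94/13=207/26
M: M0=0, M1=207/26, M2=-94/13, M3=285/26, M4=0
seg 0: a=3, c=M0/2=0, d=(M1−M0)/(6·1)=69/52, b=Δ0−h0·(2M0+M1)/6=-329/52
seg 1: a=-2, c=M1/2=207/52, d=(M2−M1)/(6·3)=-395/468, b=Δ1−h1·(2M1+M2)/6=-61/26
seg 2: a=4, c=M2/2=-47/13, d=(M3−M2)/(6·3)=473/468, b=Δ2−h2·(2M2+M3)/6=-5/4
seg 3: a=-5, c=M3/2=285/52, d=(M4−M3)/(6·1)=-95/52, b=Δ3−h3·(2M3+M4)/6=113/26
t_q=31/4 → seg 3, τ=3/4; S=-5+113/26·τ+285/52·τ²+-95/52·τ³=1903/3328

  seg 0: a=3 b=-329/52 c=0 d=69/52
  seg 1: a=-2 b=-61/26 c=207/52 d=-395/468
  seg 2: a=4 b=-5/4 c=-47/13 d=473/468
  seg 3: a=-5 b=113/26 c=285/52 d=-95/52
S(31/4) = 1903/3328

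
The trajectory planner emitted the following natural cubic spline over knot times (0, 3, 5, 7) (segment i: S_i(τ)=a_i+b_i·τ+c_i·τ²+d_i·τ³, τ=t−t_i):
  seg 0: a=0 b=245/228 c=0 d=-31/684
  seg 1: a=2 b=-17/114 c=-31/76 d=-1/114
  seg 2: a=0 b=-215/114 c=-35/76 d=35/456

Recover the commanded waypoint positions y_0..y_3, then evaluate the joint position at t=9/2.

y_0=0 y_1=2 y_2=0 y_3=-5
S(9/2) = 63/76

y_0 = S_0(0) = a_0 = 0
y_1 = S_1(0) = a_1 = 2
y_2 = S_2(0) = a_2 = 0
y_3 = S_2(2) = -5
t_q=9/2 is in segment 1 (τ=3/2); S_1(τ)=63/76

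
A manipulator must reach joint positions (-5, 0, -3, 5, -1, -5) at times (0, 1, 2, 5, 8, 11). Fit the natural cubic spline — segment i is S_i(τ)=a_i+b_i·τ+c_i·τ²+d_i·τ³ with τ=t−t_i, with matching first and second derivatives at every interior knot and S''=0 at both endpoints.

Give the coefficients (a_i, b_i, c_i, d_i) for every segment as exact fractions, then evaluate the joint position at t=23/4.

  seg 0: a=-5 b=9160/1251 c=0 d=-2905/1251
  seg 1: a=0 b=445/1251 c=-2905/417 d=4517/1251
  seg 2: a=-3 b=-3434/1251 c=1612/417 d=-7738/11259
  seg 3: a=5 b=2368/1251 c=-2902/1251 d=3836/11259
  seg 4: a=-1 b=-3536/1251 c=934/1251 d=-934/11259
S(23/4) = 11695/2224

Δ: Δ0=5, Δ1=-3, Δ2=8/3, Δ3=-2, Δ4=-4/3
row 1: diag=4, rhs=-48; c'=1/4, d'=-12
row 2: denom=8−1·1/4=31/4; d'=(34−1·-12)/(31/4)=184/31
row 3: denom=12−3·12/31=336/31; d'=(-28−3·184/31)/(336/31)=-355/84
row 4: denom=12−3·31/112=1251/112; d'=(4−3·-355/84)/(1251/112)=1868/1251
back: M4=1868/1251
back: M3=-355/84−31/112·1868/1251=-5804/1251
back: M2=184/31−12/31·-5804/1251=3224/417
back: M1=-12−1/4·3224/417=-5810/417
M: M0=0, M1=-5810/417, M2=3224/417, M3=-5804/1251, M4=1868/1251, M5=0
seg 0: a=-5, c=M0/2=0, d=(M1−M0)/(6·1)=-2905/1251, b=Δ0−h0·(2M0+M1)/6=9160/1251
seg 1: a=0, c=M1/2=-2905/417, d=(M2−M1)/(6·1)=4517/1251, b=Δ1−h1·(2M1+M2)/6=445/1251
seg 2: a=-3, c=M2/2=1612/417, d=(M3−M2)/(6·3)=-7738/11259, b=Δ2−h2·(2M2+M3)/6=-3434/1251
seg 3: a=5, c=M3/2=-2902/1251, d=(M4−M3)/(6·3)=3836/11259, b=Δ3−h3·(2M3+M4)/6=2368/1251
seg 4: a=-1, c=M4/2=934/1251, d=(M5−M4)/(6·3)=-934/11259, b=Δ4−h4·(2M4+M5)/6=-3536/1251
t_q=23/4 → seg 3, τ=3/4; S=5+2368/1251·τ+-2902/1251·τ²+3836/11259·τ³=11695/2224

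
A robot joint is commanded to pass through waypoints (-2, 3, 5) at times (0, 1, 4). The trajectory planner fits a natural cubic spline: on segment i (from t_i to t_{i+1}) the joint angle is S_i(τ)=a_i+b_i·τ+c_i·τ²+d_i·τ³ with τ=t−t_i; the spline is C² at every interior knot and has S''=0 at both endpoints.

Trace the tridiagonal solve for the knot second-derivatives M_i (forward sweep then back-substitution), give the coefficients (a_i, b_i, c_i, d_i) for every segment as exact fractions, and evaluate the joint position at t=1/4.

Δ: Δ0=5, Δ1=2/3
row 1: diag=8, rhs=-26; c'=3/8, d'=-13/4
back: M1=-13/4
M: M0=0, M1=-13/4, M2=0
seg 0: a=-2, c=M0/2=0, d=(M1−M0)/(6·1)=-13/24, b=Δ0−h0·(2M0+M1)/6=133/24
seg 1: a=3, c=M1/2=-13/8, d=(M2−M1)/(6·3)=13/72, b=Δ1−h1·(2M1+M2)/6=47/12
t_q=1/4 → seg 0, τ=1/4; S=-2+133/24·τ+0·τ²+-13/24·τ³=-319/512

  seg 0: a=-2 b=133/24 c=0 d=-13/24
  seg 1: a=3 b=47/12 c=-13/8 d=13/72
S(1/4) = -319/512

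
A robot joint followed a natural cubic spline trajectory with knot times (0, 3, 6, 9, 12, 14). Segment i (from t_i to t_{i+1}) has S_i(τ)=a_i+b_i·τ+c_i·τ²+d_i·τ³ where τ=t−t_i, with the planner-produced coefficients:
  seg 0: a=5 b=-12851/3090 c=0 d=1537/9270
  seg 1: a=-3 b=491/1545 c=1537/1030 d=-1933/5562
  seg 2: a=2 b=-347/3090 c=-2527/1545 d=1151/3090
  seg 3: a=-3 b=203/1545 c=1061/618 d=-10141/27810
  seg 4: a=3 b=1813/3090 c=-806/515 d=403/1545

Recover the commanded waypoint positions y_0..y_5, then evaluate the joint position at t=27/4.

y_0=5 y_1=-3 y_2=2 y_3=-3 y_4=3 y_5=0
S(27/4) = 75999/65920

y_0 = S_0(0) = a_0 = 5
y_1 = S_1(0) = a_1 = -3
y_2 = S_2(0) = a_2 = 2
y_3 = S_3(0) = a_3 = -3
y_4 = S_4(0) = a_4 = 3
y_5 = S_4(2) = 0
t_q=27/4 is in segment 2 (τ=3/4); S_2(τ)=75999/65920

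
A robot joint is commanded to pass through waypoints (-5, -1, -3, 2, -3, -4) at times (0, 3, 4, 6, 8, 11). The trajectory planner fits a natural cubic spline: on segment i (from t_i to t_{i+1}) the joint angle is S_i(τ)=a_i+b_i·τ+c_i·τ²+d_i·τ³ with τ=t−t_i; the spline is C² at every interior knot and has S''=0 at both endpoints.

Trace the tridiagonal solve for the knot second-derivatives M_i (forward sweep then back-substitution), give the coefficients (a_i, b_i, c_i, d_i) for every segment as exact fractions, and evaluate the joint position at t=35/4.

  seg 0: a=-5 b=2462/813 c=0 d=-1378/7317
  seg 1: a=-1 b=-1672/813 c=-1378/813 d=1424/813
  seg 2: a=-3 b=-52/271 c=2894/813 d=-7199/6504
  seg 3: a=2 b=1243/1626 c=-10021/3252 d=1571/2168
  seg 4: a=-3 b=-2330/813 c=2059/1626 d=-2059/14634
S(35/4) = -155975/34688

Δ: Δ0=4/3, Δ1=-2, Δ2=5/2, Δ3=-5/2, Δ4=-1/3
row 1: diag=8, rhs=-20; c'=1/8, d'=-5/2
row 2: denom=6−1·1/8=47/8; d'=(27−1·-5/2)/(47/8)=236/47
row 3: denom=8−2·16/47=344/47; d'=(-30−2·236/47)/(344/47)=-941/172
row 4: denom=10−2·47/172=813/86; d'=(13−2·-941/172)/(813/86)=2059/813
back: M4=2059/813
back: M3=-941/172−47/172·2059/813=-10021/1626
back: M2=236/47−16/47·-10021/1626=5788/813
back: M1=-5/2−1/8·5788/813=-2756/813
M: M0=0, M1=-2756/813, M2=5788/813, M3=-10021/1626, M4=2059/813, M5=0
seg 0: a=-5, c=M0/2=0, d=(M1−M0)/(6·3)=-1378/7317, b=Δ0−h0·(2M0+M1)/6=2462/813
seg 1: a=-1, c=M1/2=-1378/813, d=(M2−M1)/(6·1)=1424/813, b=Δ1−h1·(2M1+M2)/6=-1672/813
seg 2: a=-3, c=M2/2=2894/813, d=(M3−M2)/(6·2)=-7199/6504, b=Δ2−h2·(2M2+M3)/6=-52/271
seg 3: a=2, c=M3/2=-10021/3252, d=(M4−M3)/(6·2)=1571/2168, b=Δ3−h3·(2M3+M4)/6=1243/1626
seg 4: a=-3, c=M4/2=2059/1626, d=(M5−M4)/(6·3)=-2059/14634, b=Δ4−h4·(2M4+M5)/6=-2330/813
t_q=35/4 → seg 4, τ=3/4; S=-3+-2330/813·τ+2059/1626·τ²+-2059/14634·τ³=-155975/34688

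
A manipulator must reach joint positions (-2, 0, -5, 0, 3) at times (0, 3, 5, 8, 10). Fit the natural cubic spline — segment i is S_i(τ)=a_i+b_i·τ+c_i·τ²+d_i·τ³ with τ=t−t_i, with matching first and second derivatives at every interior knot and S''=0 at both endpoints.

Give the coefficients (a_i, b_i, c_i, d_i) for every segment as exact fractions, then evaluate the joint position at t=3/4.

  seg 0: a=-2 b=679/348 c=0 d=-149/1044
  seg 1: a=0 b=-331/174 c=-149/116 d=343/696
  seg 2: a=-5 b=-98/87 c=97/58 d=-43/174
  seg 3: a=0 b=389/174 c=-16/29 d=8/87
S(3/4) = -4431/7424

Δ: Δ0=2/3, Δ1=-5/2, Δ2=5/3, Δ3=3/2
row 1: diag=10, rhs=-19; c'=1/5, d'=-19/10
row 2: denom=10−2·1/5=48/5; d'=(25−2·-19/10)/(48/5)=3
row 3: denom=10−3·5/16=145/16; d'=(-1−3·3)/(145/16)=-32/29
back: M3=-32/29
back: M2=3−5/16·-32/29=97/29
back: M1=-19/10−1/5·97/29=-149/58
M: M0=0, M1=-149/58, M2=97/29, M3=-32/29, M4=0
seg 0: a=-2, c=M0/2=0, d=(M1−M0)/(6·3)=-149/1044, b=Δ0−h0·(2M0+M1)/6=679/348
seg 1: a=0, c=M1/2=-149/116, d=(M2−M1)/(6·2)=343/696, b=Δ1−h1·(2M1+M2)/6=-331/174
seg 2: a=-5, c=M2/2=97/58, d=(M3−M2)/(6·3)=-43/174, b=Δ2−h2·(2M2+M3)/6=-98/87
seg 3: a=0, c=M3/2=-16/29, d=(M4−M3)/(6·2)=8/87, b=Δ3−h3·(2M3+M4)/6=389/174
t_q=3/4 → seg 0, τ=3/4; S=-2+679/348·τ+0·τ²+-149/1044·τ³=-4431/7424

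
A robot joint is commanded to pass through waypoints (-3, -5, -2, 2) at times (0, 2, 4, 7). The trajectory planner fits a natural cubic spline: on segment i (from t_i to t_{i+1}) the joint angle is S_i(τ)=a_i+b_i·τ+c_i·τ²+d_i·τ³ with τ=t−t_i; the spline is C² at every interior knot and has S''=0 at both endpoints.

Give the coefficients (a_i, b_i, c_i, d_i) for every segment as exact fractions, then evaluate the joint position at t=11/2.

Δ: Δ0=-1, Δ1=3/2, Δ2=4/3
row 1: diag=8, rhs=15; c'=1/4, d'=15/8
row 2: denom=10−2·1/4=19/2; d'=(-1−2·15/8)/(19/2)=-1/2
back: M2=-1/2
back: M1=15/8−1/4·-1/2=2
M: M0=0, M1=2, M2=-1/2, M3=0
seg 0: a=-3, c=M0/2=0, d=(M1−M0)/(6·2)=1/6, b=Δ0−h0·(2M0+M1)/6=-5/3
seg 1: a=-5, c=M1/2=1, d=(M2−M1)/(6·2)=-5/24, b=Δ1−h1·(2M1+M2)/6=1/3
seg 2: a=-2, c=M2/2=-1/4, d=(M3−M2)/(6·3)=1/36, b=Δ2−h2·(2M2+M3)/6=11/6
t_q=11/2 → seg 2, τ=3/2; S=-2+11/6·τ+-1/4·τ²+1/36·τ³=9/32

  seg 0: a=-3 b=-5/3 c=0 d=1/6
  seg 1: a=-5 b=1/3 c=1 d=-5/24
  seg 2: a=-2 b=11/6 c=-1/4 d=1/36
S(11/2) = 9/32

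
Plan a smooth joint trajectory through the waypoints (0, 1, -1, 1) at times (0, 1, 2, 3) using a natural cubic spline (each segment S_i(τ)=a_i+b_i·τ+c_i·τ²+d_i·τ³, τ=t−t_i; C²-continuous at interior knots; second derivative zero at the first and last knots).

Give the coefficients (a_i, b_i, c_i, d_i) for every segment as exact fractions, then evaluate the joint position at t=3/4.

  seg 0: a=0 b=31/15 c=0 d=-16/15
  seg 1: a=1 b=-17/15 c=-16/5 d=7/3
  seg 2: a=-1 b=-8/15 c=19/5 d=-19/15
S(3/4) = 11/10

Δ: Δ0=1, Δ1=-2, Δ2=2
row 1: diag=4, rhs=-18; c'=1/4, d'=-9/2
row 2: denom=4−1·1/4=15/4; d'=(24−1·-9/2)/(15/4)=38/5
back: M2=38/5
back: M1=-9/2−1/4·38/5=-32/5
M: M0=0, M1=-32/5, M2=38/5, M3=0
seg 0: a=0, c=M0/2=0, d=(M1−M0)/(6·1)=-16/15, b=Δ0−h0·(2M0+M1)/6=31/15
seg 1: a=1, c=M1/2=-16/5, d=(M2−M1)/(6·1)=7/3, b=Δ1−h1·(2M1+M2)/6=-17/15
seg 2: a=-1, c=M2/2=19/5, d=(M3−M2)/(6·1)=-19/15, b=Δ2−h2·(2M2+M3)/6=-8/15
t_q=3/4 → seg 0, τ=3/4; S=0+31/15·τ+0·τ²+-16/15·τ³=11/10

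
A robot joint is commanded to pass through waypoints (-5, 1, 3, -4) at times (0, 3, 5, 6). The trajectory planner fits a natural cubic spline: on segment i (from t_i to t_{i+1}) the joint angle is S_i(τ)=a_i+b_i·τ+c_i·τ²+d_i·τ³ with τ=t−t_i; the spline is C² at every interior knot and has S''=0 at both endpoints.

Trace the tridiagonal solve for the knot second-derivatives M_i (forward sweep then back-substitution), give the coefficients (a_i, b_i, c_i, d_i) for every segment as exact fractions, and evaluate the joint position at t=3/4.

  seg 0: a=-5 b=41/28 c=0 d=5/84
  seg 1: a=1 b=43/14 c=15/28 d=-11/14
  seg 2: a=3 b=-59/14 c=-117/28 d=39/28
S(3/4) = -6947/1792

Δ: Δ0=2, Δ1=1, Δ2=-7
row 1: diag=10, rhs=-6; c'=1/5, d'=-3/5
row 2: denom=6−2·1/5=28/5; d'=(-48−2·-3/5)/(28/5)=-117/14
back: M2=-117/14
back: M1=-3/5−1/5·-117/14=15/14
M: M0=0, M1=15/14, M2=-117/14, M3=0
seg 0: a=-5, c=M0/2=0, d=(M1−M0)/(6·3)=5/84, b=Δ0−h0·(2M0+M1)/6=41/28
seg 1: a=1, c=M1/2=15/28, d=(M2−M1)/(6·2)=-11/14, b=Δ1−h1·(2M1+M2)/6=43/14
seg 2: a=3, c=M2/2=-117/28, d=(M3−M2)/(6·1)=39/28, b=Δ2−h2·(2M2+M3)/6=-59/14
t_q=3/4 → seg 0, τ=3/4; S=-5+41/28·τ+0·τ²+5/84·τ³=-6947/1792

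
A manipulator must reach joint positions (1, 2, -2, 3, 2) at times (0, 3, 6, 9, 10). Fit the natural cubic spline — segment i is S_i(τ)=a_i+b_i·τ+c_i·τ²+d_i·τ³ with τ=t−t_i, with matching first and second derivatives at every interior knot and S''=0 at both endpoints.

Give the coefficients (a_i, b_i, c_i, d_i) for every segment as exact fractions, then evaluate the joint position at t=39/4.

Δ: Δ0=1/3, Δ1=-4/3, Δ2=5/3, Δ3=-1
row 1: diag=12, rhs=-10; c'=1/4, d'=-5/6
row 2: denom=12−3·1/4=45/4; d'=(18−3·-5/6)/(45/4)=82/45
row 3: denom=8−3·4/15=36/5; d'=(-16−3·82/45)/(36/5)=-161/54
back: M3=-161/54
back: M2=82/45−4/15·-161/54=212/81
back: M1=-5/6−1/4·212/81=-241/162
M: M0=0, M1=-241/162, M2=212/81, M3=-161/54, M4=0
seg 0: a=1, c=M0/2=0, d=(M1−M0)/(6·3)=-241/2916, b=Δ0−h0·(2M0+M1)/6=349/324
seg 1: a=2, c=M1/2=-241/324, d=(M2−M1)/(6·3)=665/2916, b=Δ1−h1·(2M1+M2)/6=-187/162
seg 2: a=-2, c=M2/2=106/81, d=(M3−M2)/(6·3)=-907/2916, b=Δ2−h2·(2M2+M3)/6=175/324
seg 3: a=3, c=M3/2=-161/108, d=(M4−M3)/(6·1)=161/324, b=Δ3−h3·(2M3+M4)/6=-1/162
t_q=39/4 → seg 3, τ=3/4; S=3+-1/162·τ+-161/108·τ²+161/324·τ³=16357/6912

  seg 0: a=1 b=349/324 c=0 d=-241/2916
  seg 1: a=2 b=-187/162 c=-241/324 d=665/2916
  seg 2: a=-2 b=175/324 c=106/81 d=-907/2916
  seg 3: a=3 b=-1/162 c=-161/108 d=161/324
S(39/4) = 16357/6912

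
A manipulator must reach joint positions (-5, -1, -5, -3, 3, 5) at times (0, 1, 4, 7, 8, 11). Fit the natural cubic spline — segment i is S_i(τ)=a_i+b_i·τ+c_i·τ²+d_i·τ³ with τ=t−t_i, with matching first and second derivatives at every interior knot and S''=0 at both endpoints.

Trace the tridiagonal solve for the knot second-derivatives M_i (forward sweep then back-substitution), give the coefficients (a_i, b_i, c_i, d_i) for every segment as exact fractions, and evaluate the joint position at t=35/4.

Δ: Δ0=4, Δ1=-4/3, Δ2=2/3, Δ3=6, Δ4=2/3
row 1: diag=8, rhs=-32; c'=3/8, d'=-4
row 2: denom=12−3·3/8=87/8; d'=(12−3·-4)/(87/8)=64/29
row 3: denom=8−3·8/29=208/29; d'=(32−3·64/29)/(208/29)=46/13
row 4: denom=8−1·29/208=1635/208; d'=(-32−1·46/13)/(1635/208)=-2464/545
back: M4=-2464/545
back: M3=46/13−29/208·-2464/545=2272/545
back: M2=64/29−8/29·2272/545=576/545
back: M1=-4−3/8·576/545=-2396/545
M: M0=0, M1=-2396/545, M2=576/545, M3=2272/545, M4=-2464/545, M5=0
seg 0: a=-5, c=M0/2=0, d=(M1−M0)/(6·1)=-1198/1635, b=Δ0−h0·(2M0+M1)/6=7738/1635
seg 1: a=-1, c=M1/2=-1198/545, d=(M2−M1)/(6·3)=1486/4905, b=Δ1−h1·(2M1+M2)/6=4144/1635
seg 2: a=-5, c=M2/2=288/545, d=(M3−M2)/(6·3)=848/4905, b=Δ2−h2·(2M2+M3)/6=-4046/1635
seg 3: a=-3, c=M3/2=1136/545, d=(M4−M3)/(6·1)=-2368/1635, b=Δ3−h3·(2M3+M4)/6=1754/327
seg 4: a=3, c=M4/2=-1232/545, d=(M5−M4)/(6·3)=1232/4905, b=Δ4−h4·(2M4+M5)/6=8482/1635
t_q=35/4 → seg 4, τ=3/4; S=3+8482/1635·τ+-1232/545·τ²+1232/4905·τ³=12481/2180

  seg 0: a=-5 b=7738/1635 c=0 d=-1198/1635
  seg 1: a=-1 b=4144/1635 c=-1198/545 d=1486/4905
  seg 2: a=-5 b=-4046/1635 c=288/545 d=848/4905
  seg 3: a=-3 b=1754/327 c=1136/545 d=-2368/1635
  seg 4: a=3 b=8482/1635 c=-1232/545 d=1232/4905
S(35/4) = 12481/2180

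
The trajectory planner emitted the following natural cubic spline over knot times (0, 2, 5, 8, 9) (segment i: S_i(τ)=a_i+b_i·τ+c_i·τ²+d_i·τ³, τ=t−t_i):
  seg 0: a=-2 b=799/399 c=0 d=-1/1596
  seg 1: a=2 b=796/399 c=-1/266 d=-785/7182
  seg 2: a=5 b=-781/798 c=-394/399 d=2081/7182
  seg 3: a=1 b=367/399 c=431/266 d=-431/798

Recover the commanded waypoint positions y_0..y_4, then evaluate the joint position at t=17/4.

y_0=-2 y_1=2 y_2=5 y_3=1 y_4=3
S(17/4) = 88945/17024

y_0 = S_0(0) = a_0 = -2
y_1 = S_1(0) = a_1 = 2
y_2 = S_2(0) = a_2 = 5
y_3 = S_3(0) = a_3 = 1
y_4 = S_3(1) = 3
t_q=17/4 is in segment 1 (τ=9/4); S_1(τ)=88945/17024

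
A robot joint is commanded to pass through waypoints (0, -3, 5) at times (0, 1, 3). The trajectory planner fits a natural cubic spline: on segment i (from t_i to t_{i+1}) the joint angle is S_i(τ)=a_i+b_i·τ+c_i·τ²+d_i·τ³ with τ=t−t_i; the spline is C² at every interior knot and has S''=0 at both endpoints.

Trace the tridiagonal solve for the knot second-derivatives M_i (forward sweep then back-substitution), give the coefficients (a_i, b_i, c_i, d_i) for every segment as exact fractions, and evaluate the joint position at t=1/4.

Δ: Δ0=-3, Δ1=4
row 1: diag=6, rhs=42; c'=1/3, d'=7
back: M1=7
M: M0=0, M1=7, M2=0
seg 0: a=0, c=M0/2=0, d=(M1−M0)/(6·1)=7/6, b=Δ0−h0·(2M0+M1)/6=-25/6
seg 1: a=-3, c=M1/2=7/2, d=(M2−M1)/(6·2)=-7/12, b=Δ1−h1·(2M1+M2)/6=-2/3
t_q=1/4 → seg 0, τ=1/4; S=0+-25/6·τ+0·τ²+7/6·τ³=-131/128

  seg 0: a=0 b=-25/6 c=0 d=7/6
  seg 1: a=-3 b=-2/3 c=7/2 d=-7/12
S(1/4) = -131/128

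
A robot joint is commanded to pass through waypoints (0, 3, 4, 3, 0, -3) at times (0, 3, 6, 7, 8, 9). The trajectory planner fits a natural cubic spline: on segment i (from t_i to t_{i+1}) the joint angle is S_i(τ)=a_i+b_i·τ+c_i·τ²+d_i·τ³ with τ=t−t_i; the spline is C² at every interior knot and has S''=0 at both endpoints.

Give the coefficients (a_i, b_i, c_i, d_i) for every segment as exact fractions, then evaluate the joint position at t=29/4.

  seg 0: a=0 b=1381/1257 c=0 d=-124/11313
  seg 1: a=3 b=1009/1257 c=-124/1257 d=-218/11313
  seg 2: a=4 b=-389/1257 c=-114/419 d=-526/1257
  seg 3: a=3 b=-2651/1257 c=-640/419 d=800/1257
  seg 4: a=0 b=-4091/1257 c=160/419 d=-160/1257
S(29/4) = 4001/1676

Δ: Δ0=1, Δ1=1/3, Δ2=-1, Δ3=-3, Δ4=-3
row 1: diag=12, rhs=-4; c'=1/4, d'=-1/3
row 2: denom=8−3·1/4=29/4; d'=(-8−3·-1/3)/(29/4)=-28/29
row 3: denom=4−1·4/29=112/29; d'=(-12−1·-28/29)/(112/29)=-20/7
row 4: denom=4−1·29/112=419/112; d'=(0−1·-20/7)/(419/112)=320/419
back: M4=320/419
back: M3=-20/7−29/112·320/419=-1280/419
back: M2=-28/29−4/29·-1280/419=-228/419
back: M1=-1/3−1/4·-228/419=-248/1257
M: M0=0, M1=-248/1257, M2=-228/419, M3=-1280/419, M4=320/419, M5=0
seg 0: a=0, c=M0/2=0, d=(M1−M0)/(6·3)=-124/11313, b=Δ0−h0·(2M0+M1)/6=1381/1257
seg 1: a=3, c=M1/2=-124/1257, d=(M2−M1)/(6·3)=-218/11313, b=Δ1−h1·(2M1+M2)/6=1009/1257
seg 2: a=4, c=M2/2=-114/419, d=(M3−M2)/(6·1)=-526/1257, b=Δ2−h2·(2M2+M3)/6=-389/1257
seg 3: a=3, c=M3/2=-640/419, d=(M4−M3)/(6·1)=800/1257, b=Δ3−h3·(2M3+M4)/6=-2651/1257
seg 4: a=0, c=M4/2=160/419, d=(M5−M4)/(6·1)=-160/1257, b=Δ4−h4·(2M4+M5)/6=-4091/1257
t_q=29/4 → seg 3, τ=1/4; S=3+-2651/1257·τ+-640/419·τ²+800/1257·τ³=4001/1676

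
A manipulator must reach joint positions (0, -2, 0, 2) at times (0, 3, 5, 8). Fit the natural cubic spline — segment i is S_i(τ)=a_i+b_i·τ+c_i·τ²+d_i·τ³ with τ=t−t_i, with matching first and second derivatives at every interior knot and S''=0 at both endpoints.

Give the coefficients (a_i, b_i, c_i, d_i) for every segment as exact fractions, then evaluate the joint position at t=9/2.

  seg 0: a=0 b=-29/24 c=0 d=13/216
  seg 1: a=-2 b=5/12 c=13/24 d=-1/8
  seg 2: a=0 b=13/12 c=-5/24 d=5/216
S(9/2) = -37/64

Δ: Δ0=-2/3, Δ1=1, Δ2=2/3
row 1: diag=10, rhs=10; c'=1/5, d'=1
row 2: denom=10−2·1/5=48/5; d'=(-2−2·1)/(48/5)=-5/12
back: M2=-5/12
back: M1=1−1/5·-5/12=13/12
M: M0=0, M1=13/12, M2=-5/12, M3=0
seg 0: a=0, c=M0/2=0, d=(M1−M0)/(6·3)=13/216, b=Δ0−h0·(2M0+M1)/6=-29/24
seg 1: a=-2, c=M1/2=13/24, d=(M2−M1)/(6·2)=-1/8, b=Δ1−h1·(2M1+M2)/6=5/12
seg 2: a=0, c=M2/2=-5/24, d=(M3−M2)/(6·3)=5/216, b=Δ2−h2·(2M2+M3)/6=13/12
t_q=9/2 → seg 1, τ=3/2; S=-2+5/12·τ+13/24·τ²+-1/8·τ³=-37/64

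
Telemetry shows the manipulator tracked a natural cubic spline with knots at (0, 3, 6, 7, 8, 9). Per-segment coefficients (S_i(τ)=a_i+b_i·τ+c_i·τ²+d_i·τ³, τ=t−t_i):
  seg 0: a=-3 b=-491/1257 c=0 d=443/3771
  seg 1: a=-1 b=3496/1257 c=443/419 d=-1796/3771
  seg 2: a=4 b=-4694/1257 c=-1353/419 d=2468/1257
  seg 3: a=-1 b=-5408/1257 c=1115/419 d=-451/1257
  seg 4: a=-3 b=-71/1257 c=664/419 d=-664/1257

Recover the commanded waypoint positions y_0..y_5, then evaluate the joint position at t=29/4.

y_0=-3 y_1=-1 y_2=4 y_3=-1 y_4=-3 y_5=-2
S(29/4) = -51349/26816

y_0 = S_0(0) = a_0 = -3
y_1 = S_1(0) = a_1 = -1
y_2 = S_2(0) = a_2 = 4
y_3 = S_3(0) = a_3 = -1
y_4 = S_4(0) = a_4 = -3
y_5 = S_4(1) = -2
t_q=29/4 is in segment 3 (τ=1/4); S_3(τ)=-51349/26816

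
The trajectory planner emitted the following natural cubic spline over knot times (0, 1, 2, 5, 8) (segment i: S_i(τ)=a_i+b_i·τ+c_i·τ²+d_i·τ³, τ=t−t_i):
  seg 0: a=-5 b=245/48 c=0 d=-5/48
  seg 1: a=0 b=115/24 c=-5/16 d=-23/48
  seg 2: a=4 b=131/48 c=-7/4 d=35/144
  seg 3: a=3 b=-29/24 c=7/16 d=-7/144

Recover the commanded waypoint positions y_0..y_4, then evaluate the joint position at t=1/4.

y_0 = S_0(0) = a_0 = -5
y_1 = S_1(0) = a_1 = 0
y_2 = S_2(0) = a_2 = 4
y_3 = S_3(0) = a_3 = 3
y_4 = S_3(3) = 2
t_q=1/4 is in segment 0 (τ=1/4); S_0(τ)=-3815/1024

y_0=-5 y_1=0 y_2=4 y_3=3 y_4=2
S(1/4) = -3815/1024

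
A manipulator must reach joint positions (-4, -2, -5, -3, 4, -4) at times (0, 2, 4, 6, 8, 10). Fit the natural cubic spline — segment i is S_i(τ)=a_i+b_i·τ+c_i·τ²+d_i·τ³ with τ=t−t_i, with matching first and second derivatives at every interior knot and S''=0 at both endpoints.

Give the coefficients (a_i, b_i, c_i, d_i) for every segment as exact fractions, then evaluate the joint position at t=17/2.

Δ: Δ0=1, Δ1=-3/2, Δ2=1, Δ3=7/2, Δ4=-4
row 1: diag=8, rhs=-15; c'=1/4, d'=-15/8
row 2: denom=8−2·1/4=15/2; d'=(15−2·-15/8)/(15/2)=5/2
row 3: denom=8−2·4/15=112/15; d'=(15−2·5/2)/(112/15)=75/56
row 4: denom=8−2·15/56=209/28; d'=(-45−2·75/56)/(209/28)=-1335/209
back: M4=-1335/209
back: M3=75/56−15/56·-1335/209=1275/418
back: M2=5/2−4/15·1275/418=705/418
back: M1=-15/8−1/4·705/418=-480/209
M: M0=0, M1=-480/209, M2=705/418, M3=1275/418, M4=-1335/209, M5=0
seg 0: a=-4, c=M0/2=0, d=(M1−M0)/(6·2)=-40/209, b=Δ0−h0·(2M0+M1)/6=369/209
seg 1: a=-2, c=M1/2=-240/209, d=(M2−M1)/(6·2)=555/1672, b=Δ1−h1·(2M1+M2)/6=-111/209
seg 2: a=-5, c=M2/2=705/836, d=(M3−M2)/(6·2)=5/44, b=Δ2−h2·(2M2+M3)/6=-477/418
seg 3: a=-3, c=M3/2=1275/836, d=(M4−M3)/(6·2)=-1315/1672, b=Δ3−h3·(2M3+M4)/6=1503/418
seg 4: a=4, c=M4/2=-1335/418, d=(M5−M4)/(6·2)=445/836, b=Δ4−h4·(2M4+M5)/6=54/209
t_q=17/2 → seg 4, τ=1/2; S=4+54/209·τ+-1335/418·τ²+445/836·τ³=22721/6688

  seg 0: a=-4 b=369/209 c=0 d=-40/209
  seg 1: a=-2 b=-111/209 c=-240/209 d=555/1672
  seg 2: a=-5 b=-477/418 c=705/836 d=5/44
  seg 3: a=-3 b=1503/418 c=1275/836 d=-1315/1672
  seg 4: a=4 b=54/209 c=-1335/418 d=445/836
S(17/2) = 22721/6688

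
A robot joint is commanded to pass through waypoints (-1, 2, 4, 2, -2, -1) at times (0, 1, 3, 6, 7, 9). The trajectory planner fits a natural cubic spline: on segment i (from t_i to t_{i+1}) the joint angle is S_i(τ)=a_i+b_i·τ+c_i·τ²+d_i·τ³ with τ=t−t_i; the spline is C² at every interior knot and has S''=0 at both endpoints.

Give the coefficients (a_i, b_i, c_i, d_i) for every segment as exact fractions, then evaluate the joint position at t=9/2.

  seg 0: a=-1 b=23239/6924 c=0 d=-2467/6924
  seg 1: a=2 b=7919/3462 c=-2467/2308 d=368/1731
  seg 2: a=4 b=1949/3462 c=477/2308 d=-1423/6924
  seg 3: a=2 b=-25937/6924 c=-948/577 d=9617/6924
  seg 4: a=-2 b=-9919/3462 c=5825/2308 d=-5825/13848
S(9/2) = 85227/18464

Δ: Δ0=3, Δ1=1, Δ2=-2/3, Δ3=-4, Δ4=1/2
row 1: diag=6, rhs=-12; c'=1/3, d'=-2
row 2: denom=10−2·1/3=28/3; d'=(-10−2·-2)/(28/3)=-9/14
row 3: denom=8−3·9/28=197/28; d'=(-20−3·-9/14)/(197/28)=-506/197
row 4: denom=6−1·28/197=1154/197; d'=(27−1·-506/197)/(1154/197)=5825/1154
back: M4=5825/1154
back: M3=-506/197−28/197·5825/1154=-1896/577
back: M2=-9/14−9/28·-1896/577=477/1154
back: M1=-2−1/3·477/1154=-2467/1154
M: M0=0, M1=-2467/1154, M2=477/1154, M3=-1896/577, M4=5825/1154, M5=0
seg 0: a=-1, c=M0/2=0, d=(M1−M0)/(6·1)=-2467/6924, b=Δ0−h0·(2M0+M1)/6=23239/6924
seg 1: a=2, c=M1/2=-2467/2308, d=(M2−M1)/(6·2)=368/1731, b=Δ1−h1·(2M1+M2)/6=7919/3462
seg 2: a=4, c=M2/2=477/2308, d=(M3−M2)/(6·3)=-1423/6924, b=Δ2−h2·(2M2+M3)/6=1949/3462
seg 3: a=2, c=M3/2=-948/577, d=(M4−M3)/(6·1)=9617/6924, b=Δ3−h3·(2M3+M4)/6=-25937/6924
seg 4: a=-2, c=M4/2=5825/2308, d=(M5−M4)/(6·2)=-5825/13848, b=Δ4−h4·(2M4+M5)/6=-9919/3462
t_q=9/2 → seg 2, τ=3/2; S=4+1949/3462·τ+477/2308·τ²+-1423/6924·τ³=85227/18464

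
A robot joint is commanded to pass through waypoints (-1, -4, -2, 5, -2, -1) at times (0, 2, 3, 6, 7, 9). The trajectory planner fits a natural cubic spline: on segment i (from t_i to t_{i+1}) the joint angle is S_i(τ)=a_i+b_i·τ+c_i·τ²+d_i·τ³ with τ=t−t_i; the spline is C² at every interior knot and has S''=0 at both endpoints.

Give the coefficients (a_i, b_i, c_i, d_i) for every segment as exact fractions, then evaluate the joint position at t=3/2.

  seg 0: a=-1 b=-431/174 c=0 d=85/348
  seg 1: a=-4 b=79/174 c=85/58 d=7/87
  seg 2: a=-2 b=631/174 c=99/58 d=-62/87
  seg 3: a=5 b=-935/174 c=-273/58 d=268/87
  seg 4: a=-2 b=-965/174 c=263/58 d=-263/348
S(3/2) = -3611/928

Δ: Δ0=-3/2, Δ1=2, Δ2=7/3, Δ3=-7, Δ4=1/2
row 1: diag=6, rhs=21; c'=1/6, d'=7/2
row 2: denom=8−1·1/6=47/6; d'=(2−1·7/2)/(47/6)=-9/47
row 3: denom=8−3·18/47=322/47; d'=(-56−3·-9/47)/(322/47)=-2605/322
row 4: denom=6−1·47/322=1885/322; d'=(45−1·-2605/322)/(1885/322)=263/29
back: M4=263/29
back: M3=-2605/322−47/322·263/29=-273/29
back: M2=-9/47−18/47·-273/29=99/29
back: M1=7/2−1/6·99/29=85/29
M: M0=0, M1=85/29, M2=99/29, M3=-273/29, M4=263/29, M5=0
seg 0: a=-1, c=M0/2=0, d=(M1−M0)/(6·2)=85/348, b=Δ0−h0·(2M0+M1)/6=-431/174
seg 1: a=-4, c=M1/2=85/58, d=(M2−M1)/(6·1)=7/87, b=Δ1−h1·(2M1+M2)/6=79/174
seg 2: a=-2, c=M2/2=99/58, d=(M3−M2)/(6·3)=-62/87, b=Δ2−h2·(2M2+M3)/6=631/174
seg 3: a=5, c=M3/2=-273/58, d=(M4−M3)/(6·1)=268/87, b=Δ3−h3·(2M3+M4)/6=-935/174
seg 4: a=-2, c=M4/2=263/58, d=(M5−M4)/(6·2)=-263/348, b=Δ4−h4·(2M4+M5)/6=-965/174
t_q=3/2 → seg 0, τ=3/2; S=-1+-431/174·τ+0·τ²+85/348·τ³=-3611/928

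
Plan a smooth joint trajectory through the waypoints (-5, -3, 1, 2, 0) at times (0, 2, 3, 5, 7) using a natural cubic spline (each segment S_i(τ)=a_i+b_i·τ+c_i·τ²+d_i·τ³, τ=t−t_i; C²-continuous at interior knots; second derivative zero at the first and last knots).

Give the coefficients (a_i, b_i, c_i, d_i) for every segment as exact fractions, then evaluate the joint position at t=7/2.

Δ: Δ0=1, Δ1=4, Δ2=1/2, Δ3=-1
row 1: diag=6, rhs=18; c'=1/6, d'=3
row 2: denom=6−1·1/6=35/6; d'=(-21−1·3)/(35/6)=-144/35
row 3: denom=8−2·12/35=256/35; d'=(-9−2·-144/35)/(256/35)=-27/256
back: M3=-27/256
back: M2=-144/35−12/35·-27/256=-261/64
back: M1=3−1/6·-261/64=471/128
M: M0=0, M1=471/128, M2=-261/64, M3=-27/256, M4=0
seg 0: a=-5, c=M0/2=0, d=(M1−M0)/(6·2)=157/512, b=Δ0−h0·(2M0+M1)/6=-29/128
seg 1: a=-3, c=M1/2=471/256, d=(M2−M1)/(6·1)=-331/256, b=Δ1−h1·(2M1+M2)/6=221/64
seg 2: a=1, c=M2/2=-261/128, d=(M3−M2)/(6·2)=339/1024, b=Δ2−h2·(2M2+M3)/6=833/256
seg 3: a=2, c=M3/2=-27/512, d=(M4−M3)/(6·2)=9/1024, b=Δ3−h3·(2M3+M4)/6=-119/128
t_q=7/2 → seg 2, τ=1/2; S=1+833/256·τ+-261/128·τ²+339/1024·τ³=17683/8192

  seg 0: a=-5 b=-29/128 c=0 d=157/512
  seg 1: a=-3 b=221/64 c=471/256 d=-331/256
  seg 2: a=1 b=833/256 c=-261/128 d=339/1024
  seg 3: a=2 b=-119/128 c=-27/512 d=9/1024
S(7/2) = 17683/8192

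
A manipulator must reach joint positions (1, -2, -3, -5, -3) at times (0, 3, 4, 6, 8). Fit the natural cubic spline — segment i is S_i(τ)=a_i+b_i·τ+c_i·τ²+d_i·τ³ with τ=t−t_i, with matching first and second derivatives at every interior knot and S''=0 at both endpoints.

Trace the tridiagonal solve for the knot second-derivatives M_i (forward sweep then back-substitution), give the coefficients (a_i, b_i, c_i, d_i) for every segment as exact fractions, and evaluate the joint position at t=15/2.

  seg 0: a=1 b=-89/86 c=0 d=1/258
  seg 1: a=-2 b=-40/43 c=3/86 d=-9/86
  seg 2: a=-3 b=-101/86 c=-12/43 d=63/344
  seg 3: a=-5 b=-4/43 c=141/172 d=-47/344
S(15/2) = -10337/2752

Δ: Δ0=-1, Δ1=-1, Δ2=-1, Δ3=1
row 1: diag=8, rhs=0; c'=1/8, d'=0
row 2: denom=6−1·1/8=47/8; d'=(0−1·0)/(47/8)=0
row 3: denom=8−2·16/47=344/47; d'=(12−2·0)/(344/47)=141/86
back: M3=141/86
back: M2=0−16/47·141/86=-24/43
back: M1=0−1/8·-24/43=3/43
M: M0=0, M1=3/43, M2=-24/43, M3=141/86, M4=0
seg 0: a=1, c=M0/2=0, d=(M1−M0)/(6·3)=1/258, b=Δ0−h0·(2M0+M1)/6=-89/86
seg 1: a=-2, c=M1/2=3/86, d=(M2−M1)/(6·1)=-9/86, b=Δ1−h1·(2M1+M2)/6=-40/43
seg 2: a=-3, c=M2/2=-12/43, d=(M3−M2)/(6·2)=63/344, b=Δ2−h2·(2M2+M3)/6=-101/86
seg 3: a=-5, c=M3/2=141/172, d=(M4−M3)/(6·2)=-47/344, b=Δ3−h3·(2M3+M4)/6=-4/43
t_q=15/2 → seg 3, τ=3/2; S=-5+-4/43·τ+141/172·τ²+-47/344·τ³=-10337/2752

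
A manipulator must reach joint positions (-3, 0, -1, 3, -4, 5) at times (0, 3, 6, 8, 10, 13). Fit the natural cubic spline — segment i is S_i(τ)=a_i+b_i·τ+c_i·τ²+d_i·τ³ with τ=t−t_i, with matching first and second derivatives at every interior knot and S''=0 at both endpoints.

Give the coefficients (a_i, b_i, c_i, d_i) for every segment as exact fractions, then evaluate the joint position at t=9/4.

Δ: Δ0=1, Δ1=-1/3, Δ2=2, Δ3=-7/2, Δ4=3
row 1: diag=12, rhs=-8; c'=1/4, d'=-2/3
row 2: denom=10−3·1/4=37/4; d'=(14−3·-2/3)/(37/4)=64/37
row 3: denom=8−2·8/37=280/37; d'=(-33−2·64/37)/(280/37)=-1349/280
row 4: denom=10−2·37/140=663/70; d'=(39−2·-1349/280)/(663/70)=6809/1326
back: M4=6809/1326
back: M3=-1349/280−37/140·6809/1326=-4094/663
back: M2=64/37−8/37·-4094/663=2032/663
back: M1=-2/3−1/4·2032/663=-950/663
M: M0=0, M1=-950/663, M2=2032/663, M3=-4094/663, M4=6809/1326, M5=0
seg 0: a=-3, c=M0/2=0, d=(M1−M0)/(6·3)=-475/5967, b=Δ0−h0·(2M0+M1)/6=1138/663
seg 1: a=0, c=M1/2=-475/663, d=(M2−M1)/(6·3)=497/1989, b=Δ1−h1·(2M1+M2)/6=-287/663
seg 2: a=-1, c=M2/2=1016/663, d=(M3−M2)/(6·2)=-1021/1326, b=Δ2−h2·(2M2+M3)/6=1336/663
seg 3: a=3, c=M3/2=-2047/663, d=(M4−M3)/(6·2)=4999/5304, b=Δ3−h3·(2M3+M4)/6=-242/221
seg 4: a=-4, c=M4/2=6809/2652, d=(M5−M4)/(6·3)=-6809/23868, b=Δ4−h4·(2M4+M5)/6=-2831/1326
t_q=9/4 → seg 0, τ=9/4; S=-3+1138/663·τ+0·τ²+-475/5967·τ³=-633/14144

  seg 0: a=-3 b=1138/663 c=0 d=-475/5967
  seg 1: a=0 b=-287/663 c=-475/663 d=497/1989
  seg 2: a=-1 b=1336/663 c=1016/663 d=-1021/1326
  seg 3: a=3 b=-242/221 c=-2047/663 d=4999/5304
  seg 4: a=-4 b=-2831/1326 c=6809/2652 d=-6809/23868
S(9/4) = -633/14144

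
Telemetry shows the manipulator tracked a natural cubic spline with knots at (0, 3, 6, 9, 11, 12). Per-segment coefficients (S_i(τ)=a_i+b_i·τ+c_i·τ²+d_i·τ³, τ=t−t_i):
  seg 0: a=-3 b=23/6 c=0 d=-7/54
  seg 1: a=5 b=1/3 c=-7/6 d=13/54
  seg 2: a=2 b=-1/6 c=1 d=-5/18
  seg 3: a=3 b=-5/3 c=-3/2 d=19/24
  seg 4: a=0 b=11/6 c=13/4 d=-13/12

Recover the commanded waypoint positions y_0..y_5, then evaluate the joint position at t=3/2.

y_0 = S_0(0) = a_0 = -3
y_1 = S_1(0) = a_1 = 5
y_2 = S_2(0) = a_2 = 2
y_3 = S_3(0) = a_3 = 3
y_4 = S_4(0) = a_4 = 0
y_5 = S_4(1) = 4
t_q=3/2 is in segment 0 (τ=3/2); S_0(τ)=37/16

y_0=-3 y_1=5 y_2=2 y_3=3 y_4=0 y_5=4
S(3/2) = 37/16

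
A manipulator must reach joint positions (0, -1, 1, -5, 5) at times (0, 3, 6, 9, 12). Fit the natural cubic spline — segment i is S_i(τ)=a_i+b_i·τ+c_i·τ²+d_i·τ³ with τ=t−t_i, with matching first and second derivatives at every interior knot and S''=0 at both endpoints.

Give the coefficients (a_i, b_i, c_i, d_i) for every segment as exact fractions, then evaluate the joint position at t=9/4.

Δ: Δ0=-1/3, Δ1=2/3, Δ2=-2, Δ3=10/3
row 1: diag=12, rhs=6; c'=1/4, d'=1/2
row 2: denom=12−3·1/4=45/4; d'=(-16−3·1/2)/(45/4)=-14/9
row 3: denom=12−3·4/15=56/5; d'=(32−3·-14/9)/(56/5)=275/84
back: M3=275/84
back: M2=-14/9−4/15·275/84=-17/7
back: M1=1/2−1/4·-17/7=31/28
M: M0=0, M1=31/28, M2=-17/7, M3=275/84, M4=0
seg 0: a=0, c=M0/2=0, d=(M1−M0)/(6·3)=31/504, b=Δ0−h0·(2M0+M1)/6=-149/168
seg 1: a=-1, c=M1/2=31/56, d=(M2−M1)/(6·3)=-11/56, b=Δ1−h1·(2M1+M2)/6=65/84
seg 2: a=1, c=M2/2=-17/14, d=(M3−M2)/(6·3)=479/1512, b=Δ2−h2·(2M2+M3)/6=-29/24
seg 3: a=-5, c=M3/2=275/168, d=(M4−M3)/(6·3)=-275/1512, b=Δ3−h3·(2M3+M4)/6=5/84
t_q=9/4 → seg 0, τ=9/4; S=0+-149/168·τ+0·τ²+31/504·τ³=-663/512

  seg 0: a=0 b=-149/168 c=0 d=31/504
  seg 1: a=-1 b=65/84 c=31/56 d=-11/56
  seg 2: a=1 b=-29/24 c=-17/14 d=479/1512
  seg 3: a=-5 b=5/84 c=275/168 d=-275/1512
S(9/4) = -663/512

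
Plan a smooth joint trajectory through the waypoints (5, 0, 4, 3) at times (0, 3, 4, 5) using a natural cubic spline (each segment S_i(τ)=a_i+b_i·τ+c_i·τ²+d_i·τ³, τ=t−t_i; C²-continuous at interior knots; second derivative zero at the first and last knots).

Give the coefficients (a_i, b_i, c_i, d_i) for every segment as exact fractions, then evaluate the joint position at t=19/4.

Δ: Δ0=-5/3, Δ1=4, Δ2=-1
row 1: diag=8, rhs=34; c'=1/8, d'=17/4
row 2: denom=4−1·1/8=31/8; d'=(-30−1·17/4)/(31/8)=-274/31
back: M2=-274/31
back: M1=17/4−1/8·-274/31=166/31
M: M0=0, M1=166/31, M2=-274/31, M3=0
seg 0: a=5, c=M0/2=0, d=(M1−M0)/(6·3)=83/279, b=Δ0−h0·(2M0+M1)/6=-404/93
seg 1: a=0, c=M1/2=83/31, d=(M2−M1)/(6·1)=-220/93, b=Δ1−h1·(2M1+M2)/6=343/93
seg 2: a=4, c=M2/2=-137/31, d=(M3−M2)/(6·1)=137/93, b=Δ2−h2·(2M2+M3)/6=181/93
t_q=19/4 → seg 2, τ=3/4; S=4+181/93·τ+-137/31·τ²+137/93·τ³=7133/1984

  seg 0: a=5 b=-404/93 c=0 d=83/279
  seg 1: a=0 b=343/93 c=83/31 d=-220/93
  seg 2: a=4 b=181/93 c=-137/31 d=137/93
S(19/4) = 7133/1984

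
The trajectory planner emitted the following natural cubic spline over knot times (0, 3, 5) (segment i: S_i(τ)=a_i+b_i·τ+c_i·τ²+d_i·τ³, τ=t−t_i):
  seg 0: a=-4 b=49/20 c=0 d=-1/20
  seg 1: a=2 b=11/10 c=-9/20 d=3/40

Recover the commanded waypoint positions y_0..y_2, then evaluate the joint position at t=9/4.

y_0=-4 y_1=2 y_2=3
S(9/4) = 1207/1280

y_0 = S_0(0) = a_0 = -4
y_1 = S_1(0) = a_1 = 2
y_2 = S_1(2) = 3
t_q=9/4 is in segment 0 (τ=9/4); S_0(τ)=1207/1280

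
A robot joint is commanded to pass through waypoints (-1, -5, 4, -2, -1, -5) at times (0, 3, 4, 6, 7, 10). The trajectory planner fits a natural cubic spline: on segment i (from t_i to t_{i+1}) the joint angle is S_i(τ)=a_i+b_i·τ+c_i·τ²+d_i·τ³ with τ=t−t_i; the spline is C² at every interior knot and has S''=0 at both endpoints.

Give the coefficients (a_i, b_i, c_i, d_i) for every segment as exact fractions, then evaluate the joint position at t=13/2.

  seg 0: a=-1 b=-4084/651 c=0 d=1072/1953
  seg 1: a=-5 b=5564/651 c=1072/217 d=-2921/651
  seg 2: a=4 b=3233/651 c=-1849/217 d=211/93
  seg 3: a=-2 b=-1231/651 c=1105/217 d=-1433/651
  seg 4: a=-1 b=1100/651 c=-328/217 d=328/1953
S(13/2) = -483/248

Δ: Δ0=-4/3, Δ1=9, Δ2=-3, Δ3=1, Δ4=-4/3
row 1: diag=8, rhs=62; c'=1/8, d'=31/4
row 2: denom=6−1·1/8=47/8; d'=(-72−1·31/4)/(47/8)=-638/47
row 3: denom=6−2·16/47=250/47; d'=(24−2·-638/47)/(250/47)=1202/125
row 4: denom=8−1·47/250=1953/250; d'=(-14−1·1202/125)/(1953/250)=-656/217
back: M4=-656/217
back: M3=1202/125−47/250·-656/217=2210/217
back: M2=-638/47−16/47·2210/217=-3698/217
back: M1=31/4−1/8·-3698/217=2144/217
M: M0=0, M1=2144/217, M2=-3698/217, M3=2210/217, M4=-656/217, M5=0
seg 0: a=-1, c=M0/2=0, d=(M1−M0)/(6·3)=1072/1953, b=Δ0−h0·(2M0+M1)/6=-4084/651
seg 1: a=-5, c=M1/2=1072/217, d=(M2−M1)/(6·1)=-2921/651, b=Δ1−h1·(2M1+M2)/6=5564/651
seg 2: a=4, c=M2/2=-1849/217, d=(M3−M2)/(6·2)=211/93, b=Δ2−h2·(2M2+M3)/6=3233/651
seg 3: a=-2, c=M3/2=1105/217, d=(M4−M3)/(6·1)=-1433/651, b=Δ3−h3·(2M3+M4)/6=-1231/651
seg 4: a=-1, c=M4/2=-328/217, d=(M5−M4)/(6·3)=328/1953, b=Δ4−h4·(2M4+M5)/6=1100/651
t_q=13/2 → seg 3, τ=1/2; S=-2+-1231/651·τ+1105/217·τ²+-1433/651·τ³=-483/248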